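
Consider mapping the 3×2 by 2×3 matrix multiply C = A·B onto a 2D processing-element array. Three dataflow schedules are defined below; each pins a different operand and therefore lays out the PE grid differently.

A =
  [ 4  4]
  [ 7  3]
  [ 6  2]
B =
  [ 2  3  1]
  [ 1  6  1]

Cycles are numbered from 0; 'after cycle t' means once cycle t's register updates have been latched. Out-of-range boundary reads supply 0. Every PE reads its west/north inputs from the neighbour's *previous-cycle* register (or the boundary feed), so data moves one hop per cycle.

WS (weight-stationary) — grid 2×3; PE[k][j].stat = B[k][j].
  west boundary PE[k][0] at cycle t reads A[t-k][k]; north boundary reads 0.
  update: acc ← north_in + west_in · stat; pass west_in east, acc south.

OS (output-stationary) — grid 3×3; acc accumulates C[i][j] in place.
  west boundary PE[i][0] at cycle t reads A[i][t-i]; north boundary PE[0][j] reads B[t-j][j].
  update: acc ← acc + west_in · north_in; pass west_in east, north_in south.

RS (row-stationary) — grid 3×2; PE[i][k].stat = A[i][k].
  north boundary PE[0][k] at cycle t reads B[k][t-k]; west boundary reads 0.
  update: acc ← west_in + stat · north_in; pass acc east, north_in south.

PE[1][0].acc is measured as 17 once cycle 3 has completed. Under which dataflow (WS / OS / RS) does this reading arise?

dataflow = OS

WS [2×3] PE[1][0] across cycles:
  step 0 · PE1,0: acc=0; fwd→0 fwd↓0
  step 1 · PE1,0: acc=12; fwd→4 fwd↓12
  step 2 · PE1,0: acc=17; fwd→3 fwd↓17
  step 3 · PE1,0: acc=14; fwd→2 fwd↓14
OS [3×3] PE[1][0] across cycles:
  step 0 · PE1,0: acc=0; fwd→0 fwd↓0
  step 1 · PE1,0: acc=14; fwd→7 fwd↓2
  step 2 · PE1,0: acc=17; fwd→3 fwd↓1
  step 3 · PE1,0: acc=17; fwd→0 fwd↓0
RS [3×2] PE[1][0] across cycles:
  step 0 · PE1,0: acc=0; fwd→0 fwd↓0
  step 1 · PE1,0: acc=14; fwd→14 fwd↓2
  step 2 · PE1,0: acc=21; fwd→21 fwd↓3
  step 3 · PE1,0: acc=7; fwd→7 fwd↓1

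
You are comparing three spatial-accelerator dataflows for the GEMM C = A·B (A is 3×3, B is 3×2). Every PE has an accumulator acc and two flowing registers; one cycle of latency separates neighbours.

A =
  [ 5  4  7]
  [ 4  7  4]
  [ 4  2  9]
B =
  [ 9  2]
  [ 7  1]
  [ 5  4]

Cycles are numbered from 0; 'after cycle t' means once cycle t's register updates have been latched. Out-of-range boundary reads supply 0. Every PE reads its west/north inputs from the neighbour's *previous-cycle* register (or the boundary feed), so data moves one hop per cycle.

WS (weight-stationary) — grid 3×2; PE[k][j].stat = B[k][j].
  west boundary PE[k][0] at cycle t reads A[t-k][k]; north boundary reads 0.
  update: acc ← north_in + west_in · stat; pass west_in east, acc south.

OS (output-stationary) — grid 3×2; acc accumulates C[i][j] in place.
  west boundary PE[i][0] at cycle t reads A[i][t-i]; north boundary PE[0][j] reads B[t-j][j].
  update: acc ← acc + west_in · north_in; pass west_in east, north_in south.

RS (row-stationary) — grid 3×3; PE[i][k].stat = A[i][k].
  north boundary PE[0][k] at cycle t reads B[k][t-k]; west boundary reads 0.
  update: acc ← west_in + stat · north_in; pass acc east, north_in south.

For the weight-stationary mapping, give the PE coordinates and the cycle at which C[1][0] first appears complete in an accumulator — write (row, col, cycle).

(row, col, cycle) = (2, 0, 3)

WS: C[1][0] accumulates in PE[2][0]:
  step 0 · PE2,0: acc=0; fwd→0 fwd↓0
  step 1 · PE2,0: acc=0; fwd→0 fwd↓0
  step 2 · PE2,0: acc=108; fwd→7 fwd↓108
  step 3 · PE2,0: acc=105; fwd→4 fwd↓105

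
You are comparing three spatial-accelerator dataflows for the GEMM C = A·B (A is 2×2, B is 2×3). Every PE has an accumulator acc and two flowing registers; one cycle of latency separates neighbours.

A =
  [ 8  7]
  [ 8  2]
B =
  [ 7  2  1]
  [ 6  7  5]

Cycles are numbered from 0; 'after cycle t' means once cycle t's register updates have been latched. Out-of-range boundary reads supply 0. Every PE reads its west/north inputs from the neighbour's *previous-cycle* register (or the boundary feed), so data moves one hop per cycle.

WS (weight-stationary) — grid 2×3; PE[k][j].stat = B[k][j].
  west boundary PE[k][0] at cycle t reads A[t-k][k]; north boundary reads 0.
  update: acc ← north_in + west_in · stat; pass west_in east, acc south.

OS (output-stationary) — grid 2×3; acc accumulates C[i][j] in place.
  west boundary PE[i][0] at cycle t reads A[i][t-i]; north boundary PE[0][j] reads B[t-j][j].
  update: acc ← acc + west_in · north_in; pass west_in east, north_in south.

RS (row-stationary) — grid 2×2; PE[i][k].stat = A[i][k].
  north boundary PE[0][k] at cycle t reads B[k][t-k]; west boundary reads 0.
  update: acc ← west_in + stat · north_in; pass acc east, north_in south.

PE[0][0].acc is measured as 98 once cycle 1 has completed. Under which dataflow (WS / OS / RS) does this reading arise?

WS (2×3 grid), PE[0][0]:
  @0  [0,0]  acc 56  |  →8  ↓56
  @1  [0,0]  acc 56  |  →8  ↓56
OS (2×3 grid), PE[0][0]:
  @0  [0,0]  acc 56  |  →8  ↓7
  @1  [0,0]  acc 98  |  →7  ↓6
RS (2×2 grid), PE[0][0]:
  @0  [0,0]  acc 56  |  →56  ↓7
  @1  [0,0]  acc 16  |  →16  ↓2

dataflow = OS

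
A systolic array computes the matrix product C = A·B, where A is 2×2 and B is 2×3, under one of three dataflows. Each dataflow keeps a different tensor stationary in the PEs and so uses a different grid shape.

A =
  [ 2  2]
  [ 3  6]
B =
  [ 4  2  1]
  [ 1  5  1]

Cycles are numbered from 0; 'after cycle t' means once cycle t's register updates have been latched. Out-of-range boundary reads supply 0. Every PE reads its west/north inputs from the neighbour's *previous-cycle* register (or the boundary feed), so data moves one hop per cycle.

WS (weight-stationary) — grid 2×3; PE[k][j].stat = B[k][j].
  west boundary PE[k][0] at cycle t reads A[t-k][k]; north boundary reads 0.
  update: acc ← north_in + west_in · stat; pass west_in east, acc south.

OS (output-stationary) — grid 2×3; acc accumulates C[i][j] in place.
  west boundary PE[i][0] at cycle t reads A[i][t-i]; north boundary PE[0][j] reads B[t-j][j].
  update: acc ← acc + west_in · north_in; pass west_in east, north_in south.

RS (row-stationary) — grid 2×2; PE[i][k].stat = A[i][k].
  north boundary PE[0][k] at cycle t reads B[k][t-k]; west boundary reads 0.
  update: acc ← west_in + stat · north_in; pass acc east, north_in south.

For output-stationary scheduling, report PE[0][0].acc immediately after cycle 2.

Tracing OS — 2×3 array, target PE[0][0]:
  c0 r0c0: 8 / 2 / 4
  c1 r0c0: 10 / 2 / 1
  c2 r0c0: 10 / 0 / 0

PE[0][0].acc = 10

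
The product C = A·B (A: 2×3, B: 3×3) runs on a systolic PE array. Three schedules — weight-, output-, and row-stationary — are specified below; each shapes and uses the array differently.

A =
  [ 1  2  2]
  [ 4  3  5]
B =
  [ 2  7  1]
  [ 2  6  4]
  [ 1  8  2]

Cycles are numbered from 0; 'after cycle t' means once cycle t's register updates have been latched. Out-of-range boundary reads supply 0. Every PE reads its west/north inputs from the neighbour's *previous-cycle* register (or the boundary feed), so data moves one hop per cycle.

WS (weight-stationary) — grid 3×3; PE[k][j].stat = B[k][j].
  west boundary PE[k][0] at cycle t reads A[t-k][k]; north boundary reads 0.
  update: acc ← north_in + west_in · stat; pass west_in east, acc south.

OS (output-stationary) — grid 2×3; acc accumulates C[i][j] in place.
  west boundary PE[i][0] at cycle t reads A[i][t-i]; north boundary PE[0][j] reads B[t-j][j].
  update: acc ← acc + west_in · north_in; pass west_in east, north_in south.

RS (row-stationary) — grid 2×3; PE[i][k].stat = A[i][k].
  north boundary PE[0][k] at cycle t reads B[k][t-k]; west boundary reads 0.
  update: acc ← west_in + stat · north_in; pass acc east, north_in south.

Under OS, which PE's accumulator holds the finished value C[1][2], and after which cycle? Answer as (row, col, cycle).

(row, col, cycle) = (1, 2, 5)

OS — PE[1][2] is where C[1][2] collects:
  [0] (1,2) acc=0 (h:0 v:0)
  [1] (1,2) acc=0 (h:0 v:0)
  [2] (1,2) acc=0 (h:0 v:0)
  [3] (1,2) acc=4 (h:4 v:1)
  [4] (1,2) acc=16 (h:3 v:4)
  [5] (1,2) acc=26 (h:5 v:2)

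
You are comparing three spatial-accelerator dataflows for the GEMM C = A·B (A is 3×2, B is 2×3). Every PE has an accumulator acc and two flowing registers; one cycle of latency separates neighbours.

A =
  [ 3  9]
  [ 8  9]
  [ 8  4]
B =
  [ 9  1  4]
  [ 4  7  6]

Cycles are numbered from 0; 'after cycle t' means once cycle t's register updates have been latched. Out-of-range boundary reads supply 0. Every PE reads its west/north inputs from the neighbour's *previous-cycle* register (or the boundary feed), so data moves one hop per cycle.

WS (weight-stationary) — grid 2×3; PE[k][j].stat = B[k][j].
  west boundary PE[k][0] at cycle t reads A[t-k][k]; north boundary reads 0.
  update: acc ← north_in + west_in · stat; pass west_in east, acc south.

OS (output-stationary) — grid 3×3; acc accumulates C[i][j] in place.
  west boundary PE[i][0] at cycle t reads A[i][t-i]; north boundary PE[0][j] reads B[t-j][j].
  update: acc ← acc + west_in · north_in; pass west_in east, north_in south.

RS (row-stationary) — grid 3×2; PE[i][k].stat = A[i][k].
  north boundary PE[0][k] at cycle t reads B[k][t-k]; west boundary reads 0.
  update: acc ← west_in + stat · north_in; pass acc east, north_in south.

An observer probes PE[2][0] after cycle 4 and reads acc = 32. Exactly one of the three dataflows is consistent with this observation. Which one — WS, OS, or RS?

dataflow = RS

WS (2×3): PE[2][0] does not exist.
— OS: 3×3; PE[2][0] trace:
  0: (2,0).acc=0  regs=<0,0>
  1: (2,0).acc=0  regs=<0,0>
  2: (2,0).acc=72  regs=<8,9>
  3: (2,0).acc=88  regs=<4,4>
  4: (2,0).acc=88  regs=<0,0>
— RS: 3×2; PE[2][0] trace:
  0: (2,0).acc=0  regs=<0,0>
  1: (2,0).acc=0  regs=<0,0>
  2: (2,0).acc=72  regs=<72,9>
  3: (2,0).acc=8  regs=<8,1>
  4: (2,0).acc=32  regs=<32,4>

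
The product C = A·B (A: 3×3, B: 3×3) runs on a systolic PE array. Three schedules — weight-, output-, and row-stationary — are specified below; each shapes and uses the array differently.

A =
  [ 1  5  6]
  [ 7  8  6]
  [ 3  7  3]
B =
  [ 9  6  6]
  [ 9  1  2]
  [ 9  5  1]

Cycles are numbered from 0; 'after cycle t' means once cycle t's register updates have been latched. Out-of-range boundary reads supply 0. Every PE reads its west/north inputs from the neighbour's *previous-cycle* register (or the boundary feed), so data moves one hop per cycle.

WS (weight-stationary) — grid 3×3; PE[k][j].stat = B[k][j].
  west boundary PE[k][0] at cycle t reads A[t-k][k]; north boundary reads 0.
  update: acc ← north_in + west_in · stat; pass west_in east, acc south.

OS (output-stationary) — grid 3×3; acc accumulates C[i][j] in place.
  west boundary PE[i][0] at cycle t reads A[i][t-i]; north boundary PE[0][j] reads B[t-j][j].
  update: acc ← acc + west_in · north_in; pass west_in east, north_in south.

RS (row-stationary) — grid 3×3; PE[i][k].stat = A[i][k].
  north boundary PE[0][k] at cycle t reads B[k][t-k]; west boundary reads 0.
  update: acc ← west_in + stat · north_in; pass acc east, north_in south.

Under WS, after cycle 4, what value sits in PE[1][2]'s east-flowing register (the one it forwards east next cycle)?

register = 8

WS 3×3: PE[1][2] cycle-by-cycle (with neighbour feeds):
  @0  [0,2]  acc 0  |  →0  ↓0
  @0  [1,1]  acc 0  |  →0  ↓0
  @0  [1,2]  acc 0  |  →0  ↓0
  @1  [0,2]  acc 0  |  →0  ↓0
  @1  [1,1]  acc 0  |  →0  ↓0
  @1  [1,2]  acc 0  |  →0  ↓0
  @2  [0,2]  acc 6  |  →1  ↓6
  @2  [1,1]  acc 11  |  →5  ↓11
  @2  [1,2]  acc 0  |  →0  ↓0
  @3  [0,2]  acc 42  |  →7  ↓42
  @3  [1,1]  acc 50  |  →8  ↓50
  @3  [1,2]  acc 16  |  →5  ↓16
  @4  [0,2]  acc 18  |  →3  ↓18
  @4  [1,1]  acc 25  |  →7  ↓25
  @4  [1,2]  acc 58  |  →8  ↓58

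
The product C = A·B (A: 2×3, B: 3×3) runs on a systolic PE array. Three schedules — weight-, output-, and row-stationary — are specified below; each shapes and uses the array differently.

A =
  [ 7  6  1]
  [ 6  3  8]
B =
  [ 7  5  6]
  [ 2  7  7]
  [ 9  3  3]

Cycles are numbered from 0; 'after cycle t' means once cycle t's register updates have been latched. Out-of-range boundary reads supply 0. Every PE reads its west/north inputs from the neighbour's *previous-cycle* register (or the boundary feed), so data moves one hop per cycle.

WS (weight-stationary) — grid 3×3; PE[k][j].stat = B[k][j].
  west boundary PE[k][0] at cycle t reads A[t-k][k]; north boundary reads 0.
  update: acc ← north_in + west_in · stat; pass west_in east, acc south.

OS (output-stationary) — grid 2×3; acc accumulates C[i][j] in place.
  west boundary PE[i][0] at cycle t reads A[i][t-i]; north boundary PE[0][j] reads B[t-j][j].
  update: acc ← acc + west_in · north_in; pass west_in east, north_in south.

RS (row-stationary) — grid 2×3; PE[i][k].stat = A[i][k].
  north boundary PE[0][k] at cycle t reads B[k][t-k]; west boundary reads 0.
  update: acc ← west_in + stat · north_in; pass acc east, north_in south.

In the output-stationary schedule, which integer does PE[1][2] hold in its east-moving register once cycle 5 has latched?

register = 8

OS 2×3: PE[1][2] cycle-by-cycle (with neighbour feeds):
  @0  [0,2]  acc 0  |  →0  ↓0
  @0  [1,1]  acc 0  |  →0  ↓0
  @0  [1,2]  acc 0  |  →0  ↓0
  @1  [0,2]  acc 0  |  →0  ↓0
  @1  [1,1]  acc 0  |  →0  ↓0
  @1  [1,2]  acc 0  |  →0  ↓0
  @2  [0,2]  acc 42  |  →7  ↓6
  @2  [1,1]  acc 30  |  →6  ↓5
  @2  [1,2]  acc 0  |  →0  ↓0
  @3  [0,2]  acc 84  |  →6  ↓7
  @3  [1,1]  acc 51  |  →3  ↓7
  @3  [1,2]  acc 36  |  →6  ↓6
  @4  [0,2]  acc 87  |  →1  ↓3
  @4  [1,1]  acc 75  |  →8  ↓3
  @4  [1,2]  acc 57  |  →3  ↓7
  @5  [0,2]  acc 87  |  →0  ↓0
  @5  [1,1]  acc 75  |  →0  ↓0
  @5  [1,2]  acc 81  |  →8  ↓3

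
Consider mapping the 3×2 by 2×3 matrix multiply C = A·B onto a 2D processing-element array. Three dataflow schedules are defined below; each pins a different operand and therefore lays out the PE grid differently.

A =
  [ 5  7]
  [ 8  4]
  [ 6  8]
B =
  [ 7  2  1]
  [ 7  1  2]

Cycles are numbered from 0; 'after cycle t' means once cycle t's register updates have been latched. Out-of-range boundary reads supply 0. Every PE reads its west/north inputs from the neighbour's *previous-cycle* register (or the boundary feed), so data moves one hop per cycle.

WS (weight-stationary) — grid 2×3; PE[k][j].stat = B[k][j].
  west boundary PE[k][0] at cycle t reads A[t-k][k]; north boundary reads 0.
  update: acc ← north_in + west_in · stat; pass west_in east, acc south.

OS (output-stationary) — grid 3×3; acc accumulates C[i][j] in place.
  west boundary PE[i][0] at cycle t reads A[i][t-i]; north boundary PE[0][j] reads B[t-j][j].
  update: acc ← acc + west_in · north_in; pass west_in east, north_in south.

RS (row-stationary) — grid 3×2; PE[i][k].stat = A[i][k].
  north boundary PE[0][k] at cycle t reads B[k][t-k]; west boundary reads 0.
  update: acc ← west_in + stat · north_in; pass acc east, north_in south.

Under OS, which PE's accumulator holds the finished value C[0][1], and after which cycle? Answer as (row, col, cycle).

OS — PE[0][1] is where C[0][1] collects:
  [0] (0,1) acc=0 (h:0 v:0)
  [1] (0,1) acc=10 (h:5 v:2)
  [2] (0,1) acc=17 (h:7 v:1)

(row, col, cycle) = (0, 1, 2)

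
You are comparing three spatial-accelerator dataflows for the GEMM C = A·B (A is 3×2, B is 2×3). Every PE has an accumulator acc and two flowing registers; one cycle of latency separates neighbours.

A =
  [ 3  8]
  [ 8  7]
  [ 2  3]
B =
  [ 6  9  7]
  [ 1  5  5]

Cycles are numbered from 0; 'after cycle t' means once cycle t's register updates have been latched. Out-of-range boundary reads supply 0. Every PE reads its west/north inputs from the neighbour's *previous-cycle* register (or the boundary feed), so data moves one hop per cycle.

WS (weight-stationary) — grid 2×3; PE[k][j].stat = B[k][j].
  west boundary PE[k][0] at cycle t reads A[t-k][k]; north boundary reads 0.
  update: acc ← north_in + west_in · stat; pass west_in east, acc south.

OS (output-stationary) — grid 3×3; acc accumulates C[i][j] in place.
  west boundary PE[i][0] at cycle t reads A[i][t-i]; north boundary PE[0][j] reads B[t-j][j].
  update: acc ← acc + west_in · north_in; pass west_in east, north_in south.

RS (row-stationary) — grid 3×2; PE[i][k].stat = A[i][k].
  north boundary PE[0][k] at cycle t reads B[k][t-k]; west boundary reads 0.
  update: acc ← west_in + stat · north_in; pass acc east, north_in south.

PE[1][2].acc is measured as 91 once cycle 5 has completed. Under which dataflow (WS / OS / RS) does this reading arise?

WS (2×3 grid), PE[1][2]:
  c0 r1c2: 0 / 0 / 0
  c1 r1c2: 0 / 0 / 0
  c2 r1c2: 0 / 0 / 0
  c3 r1c2: 61 / 8 / 61
  c4 r1c2: 91 / 7 / 91
  c5 r1c2: 29 / 3 / 29
OS (3×3 grid), PE[1][2]:
  c0 r1c2: 0 / 0 / 0
  c1 r1c2: 0 / 0 / 0
  c2 r1c2: 0 / 0 / 0
  c3 r1c2: 56 / 8 / 7
  c4 r1c2: 91 / 7 / 5
  c5 r1c2: 91 / 0 / 0
RS: PE[1][2] is outside its 3×2 grid.

dataflow = OS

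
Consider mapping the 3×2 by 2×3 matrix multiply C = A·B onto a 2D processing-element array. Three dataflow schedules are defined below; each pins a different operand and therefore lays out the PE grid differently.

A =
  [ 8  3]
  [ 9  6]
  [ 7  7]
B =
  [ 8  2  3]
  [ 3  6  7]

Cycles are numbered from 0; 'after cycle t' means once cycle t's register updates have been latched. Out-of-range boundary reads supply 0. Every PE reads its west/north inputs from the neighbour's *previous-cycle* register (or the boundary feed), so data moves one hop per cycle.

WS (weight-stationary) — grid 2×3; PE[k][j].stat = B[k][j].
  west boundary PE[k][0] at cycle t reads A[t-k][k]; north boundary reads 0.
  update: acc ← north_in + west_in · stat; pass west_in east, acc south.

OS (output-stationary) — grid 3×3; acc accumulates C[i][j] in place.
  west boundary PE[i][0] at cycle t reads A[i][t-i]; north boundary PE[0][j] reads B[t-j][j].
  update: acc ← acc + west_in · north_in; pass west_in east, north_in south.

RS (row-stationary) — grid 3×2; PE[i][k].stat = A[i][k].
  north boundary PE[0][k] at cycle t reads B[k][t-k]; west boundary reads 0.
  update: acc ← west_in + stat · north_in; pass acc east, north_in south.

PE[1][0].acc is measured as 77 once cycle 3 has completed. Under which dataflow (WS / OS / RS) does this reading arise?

Under WS (2×3), PE[1][0]:
  step 0 · PE1,0: acc=0; fwd→0 fwd↓0
  step 1 · PE1,0: acc=73; fwd→3 fwd↓73
  step 2 · PE1,0: acc=90; fwd→6 fwd↓90
  step 3 · PE1,0: acc=77; fwd→7 fwd↓77
Under OS (3×3), PE[1][0]:
  step 0 · PE1,0: acc=0; fwd→0 fwd↓0
  step 1 · PE1,0: acc=72; fwd→9 fwd↓8
  step 2 · PE1,0: acc=90; fwd→6 fwd↓3
  step 3 · PE1,0: acc=90; fwd→0 fwd↓0
Under RS (3×2), PE[1][0]:
  step 0 · PE1,0: acc=0; fwd→0 fwd↓0
  step 1 · PE1,0: acc=72; fwd→72 fwd↓8
  step 2 · PE1,0: acc=18; fwd→18 fwd↓2
  step 3 · PE1,0: acc=27; fwd→27 fwd↓3

dataflow = WS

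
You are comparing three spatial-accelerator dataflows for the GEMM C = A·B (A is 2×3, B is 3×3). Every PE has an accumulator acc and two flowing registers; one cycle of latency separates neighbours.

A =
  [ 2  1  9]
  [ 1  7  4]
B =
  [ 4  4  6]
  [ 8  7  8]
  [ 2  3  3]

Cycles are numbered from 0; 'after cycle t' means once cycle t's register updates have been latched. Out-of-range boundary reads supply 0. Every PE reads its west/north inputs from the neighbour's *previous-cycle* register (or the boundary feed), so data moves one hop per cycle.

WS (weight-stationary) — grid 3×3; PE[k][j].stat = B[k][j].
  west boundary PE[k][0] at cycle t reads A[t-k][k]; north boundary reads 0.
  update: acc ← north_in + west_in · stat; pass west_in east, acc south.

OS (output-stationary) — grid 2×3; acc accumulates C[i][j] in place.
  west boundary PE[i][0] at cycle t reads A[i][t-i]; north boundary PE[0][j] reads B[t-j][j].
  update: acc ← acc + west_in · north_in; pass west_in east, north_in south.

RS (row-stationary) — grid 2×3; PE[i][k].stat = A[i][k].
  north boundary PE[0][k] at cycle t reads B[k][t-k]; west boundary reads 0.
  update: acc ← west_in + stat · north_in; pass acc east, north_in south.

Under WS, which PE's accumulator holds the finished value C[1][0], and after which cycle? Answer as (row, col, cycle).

(row, col, cycle) = (2, 0, 3)

WS: C[1][0] accumulates in PE[2][0]:
  after 0 — PE[2][0] acc=0, pass-E 0, pass-S 0
  after 1 — PE[2][0] acc=0, pass-E 0, pass-S 0
  after 2 — PE[2][0] acc=34, pass-E 9, pass-S 34
  after 3 — PE[2][0] acc=68, pass-E 4, pass-S 68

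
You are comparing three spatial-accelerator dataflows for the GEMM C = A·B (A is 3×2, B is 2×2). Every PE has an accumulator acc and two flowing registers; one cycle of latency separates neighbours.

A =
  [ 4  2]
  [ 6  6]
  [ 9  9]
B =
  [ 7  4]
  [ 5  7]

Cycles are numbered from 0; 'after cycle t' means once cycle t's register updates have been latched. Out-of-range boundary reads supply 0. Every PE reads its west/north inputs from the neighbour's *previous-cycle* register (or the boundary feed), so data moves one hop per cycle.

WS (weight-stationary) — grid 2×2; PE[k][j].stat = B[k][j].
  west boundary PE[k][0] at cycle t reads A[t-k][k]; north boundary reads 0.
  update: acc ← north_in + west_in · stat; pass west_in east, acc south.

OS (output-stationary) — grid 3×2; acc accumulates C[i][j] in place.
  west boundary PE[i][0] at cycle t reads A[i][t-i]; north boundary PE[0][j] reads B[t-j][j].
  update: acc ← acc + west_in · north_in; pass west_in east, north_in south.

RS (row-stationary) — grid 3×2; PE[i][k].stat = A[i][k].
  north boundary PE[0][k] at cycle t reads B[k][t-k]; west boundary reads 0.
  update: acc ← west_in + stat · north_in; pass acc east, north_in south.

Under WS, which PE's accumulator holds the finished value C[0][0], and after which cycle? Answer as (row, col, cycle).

Under WS, C[0][0] lands at PE[1][0]:
  step 0 · PE1,0: acc=0; fwd→0 fwd↓0
  step 1 · PE1,0: acc=38; fwd→2 fwd↓38

(row, col, cycle) = (1, 0, 1)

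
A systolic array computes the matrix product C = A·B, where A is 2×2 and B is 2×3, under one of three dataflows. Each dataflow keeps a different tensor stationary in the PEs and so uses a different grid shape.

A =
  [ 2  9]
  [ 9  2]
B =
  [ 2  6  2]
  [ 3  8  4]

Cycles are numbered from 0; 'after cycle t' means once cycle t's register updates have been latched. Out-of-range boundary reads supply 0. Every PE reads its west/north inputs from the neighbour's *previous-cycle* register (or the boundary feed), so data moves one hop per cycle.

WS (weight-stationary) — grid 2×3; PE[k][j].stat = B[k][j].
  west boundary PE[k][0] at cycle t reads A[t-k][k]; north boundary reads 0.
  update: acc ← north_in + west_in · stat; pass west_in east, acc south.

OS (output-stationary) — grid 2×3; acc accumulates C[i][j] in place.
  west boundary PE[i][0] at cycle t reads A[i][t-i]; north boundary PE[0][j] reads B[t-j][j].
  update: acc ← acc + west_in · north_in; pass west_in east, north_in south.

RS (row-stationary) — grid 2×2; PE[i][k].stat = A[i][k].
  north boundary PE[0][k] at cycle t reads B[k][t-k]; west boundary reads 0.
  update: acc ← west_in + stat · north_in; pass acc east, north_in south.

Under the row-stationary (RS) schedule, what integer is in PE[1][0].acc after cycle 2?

Tracing RS — 2×2 array, target PE[1][0]:
  t=0 PE[0][0]: acc=4 h=4 v=2
  t=0 PE[1][0]: acc=0 h=0 v=0
  t=1 PE[0][0]: acc=12 h=12 v=6
  t=1 PE[1][0]: acc=18 h=18 v=2
  t=2 PE[0][0]: acc=4 h=4 v=2
  t=2 PE[1][0]: acc=54 h=54 v=6

PE[1][0].acc = 54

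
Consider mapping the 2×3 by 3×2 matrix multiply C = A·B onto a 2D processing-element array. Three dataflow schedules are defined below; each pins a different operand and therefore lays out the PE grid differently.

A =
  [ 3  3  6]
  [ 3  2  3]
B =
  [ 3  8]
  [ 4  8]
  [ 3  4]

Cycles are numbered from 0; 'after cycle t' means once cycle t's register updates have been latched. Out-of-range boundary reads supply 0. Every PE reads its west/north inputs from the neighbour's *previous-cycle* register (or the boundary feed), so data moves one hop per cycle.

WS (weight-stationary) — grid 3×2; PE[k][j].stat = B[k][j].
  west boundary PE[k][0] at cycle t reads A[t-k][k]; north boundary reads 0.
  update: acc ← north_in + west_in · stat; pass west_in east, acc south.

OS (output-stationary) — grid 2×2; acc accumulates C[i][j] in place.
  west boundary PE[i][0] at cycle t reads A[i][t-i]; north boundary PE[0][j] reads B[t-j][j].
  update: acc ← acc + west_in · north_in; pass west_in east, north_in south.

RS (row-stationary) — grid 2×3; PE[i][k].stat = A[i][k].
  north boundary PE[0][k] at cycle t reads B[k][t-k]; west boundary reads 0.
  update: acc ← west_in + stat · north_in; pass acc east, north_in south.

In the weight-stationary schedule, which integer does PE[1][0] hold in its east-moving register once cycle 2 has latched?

Tracing WS — 3×2 array, target PE[1][0]:
  c0 r0c0: 9 / 3 / 9
  c0 r1c0: 0 / 0 / 0
  c1 r0c0: 9 / 3 / 9
  c1 r1c0: 21 / 3 / 21
  c2 r0c0: 0 / 0 / 0
  c2 r1c0: 17 / 2 / 17

register = 2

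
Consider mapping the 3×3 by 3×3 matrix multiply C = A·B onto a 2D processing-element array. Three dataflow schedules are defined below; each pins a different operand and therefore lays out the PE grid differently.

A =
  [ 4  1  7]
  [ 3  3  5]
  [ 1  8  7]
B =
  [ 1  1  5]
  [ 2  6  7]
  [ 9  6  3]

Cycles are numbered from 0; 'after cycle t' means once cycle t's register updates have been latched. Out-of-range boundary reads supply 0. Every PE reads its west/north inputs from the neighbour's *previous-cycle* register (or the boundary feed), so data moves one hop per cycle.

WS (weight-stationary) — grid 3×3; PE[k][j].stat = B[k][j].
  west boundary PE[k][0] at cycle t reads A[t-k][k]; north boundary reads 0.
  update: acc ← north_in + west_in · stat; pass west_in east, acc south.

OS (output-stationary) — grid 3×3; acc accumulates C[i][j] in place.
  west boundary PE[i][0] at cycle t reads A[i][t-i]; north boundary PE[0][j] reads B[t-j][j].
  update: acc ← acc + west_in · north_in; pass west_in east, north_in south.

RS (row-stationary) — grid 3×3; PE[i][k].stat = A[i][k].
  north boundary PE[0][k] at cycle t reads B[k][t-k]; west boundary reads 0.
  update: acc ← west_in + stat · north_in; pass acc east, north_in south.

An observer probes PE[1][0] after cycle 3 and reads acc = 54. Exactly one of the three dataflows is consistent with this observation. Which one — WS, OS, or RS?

dataflow = OS

WS [3×3] PE[1][0] across cycles:
  c0 r1c0: 0 / 0 / 0
  c1 r1c0: 6 / 1 / 6
  c2 r1c0: 9 / 3 / 9
  c3 r1c0: 17 / 8 / 17
OS [3×3] PE[1][0] across cycles:
  c0 r1c0: 0 / 0 / 0
  c1 r1c0: 3 / 3 / 1
  c2 r1c0: 9 / 3 / 2
  c3 r1c0: 54 / 5 / 9
RS [3×3] PE[1][0] across cycles:
  c0 r1c0: 0 / 0 / 0
  c1 r1c0: 3 / 3 / 1
  c2 r1c0: 3 / 3 / 1
  c3 r1c0: 15 / 15 / 5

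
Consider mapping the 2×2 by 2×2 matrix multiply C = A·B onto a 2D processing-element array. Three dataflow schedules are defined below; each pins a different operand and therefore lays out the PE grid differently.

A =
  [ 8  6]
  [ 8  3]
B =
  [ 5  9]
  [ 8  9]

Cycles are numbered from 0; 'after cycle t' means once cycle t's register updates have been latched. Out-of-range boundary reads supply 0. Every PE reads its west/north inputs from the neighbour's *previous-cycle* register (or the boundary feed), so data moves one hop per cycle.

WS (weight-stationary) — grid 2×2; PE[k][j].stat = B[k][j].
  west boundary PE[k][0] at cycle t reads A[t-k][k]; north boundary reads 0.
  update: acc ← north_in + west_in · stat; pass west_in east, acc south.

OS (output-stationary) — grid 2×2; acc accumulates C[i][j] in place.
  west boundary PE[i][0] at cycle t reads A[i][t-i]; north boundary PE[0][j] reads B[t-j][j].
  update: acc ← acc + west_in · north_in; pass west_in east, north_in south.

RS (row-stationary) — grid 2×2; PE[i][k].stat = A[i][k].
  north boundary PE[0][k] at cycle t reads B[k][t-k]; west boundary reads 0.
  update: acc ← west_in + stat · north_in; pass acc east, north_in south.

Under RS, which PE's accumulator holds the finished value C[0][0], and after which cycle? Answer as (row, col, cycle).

RS: C[0][0] accumulates in PE[0][1]:
  [0] (0,1) acc=0 (h:0 v:0)
  [1] (0,1) acc=88 (h:88 v:8)

(row, col, cycle) = (0, 1, 1)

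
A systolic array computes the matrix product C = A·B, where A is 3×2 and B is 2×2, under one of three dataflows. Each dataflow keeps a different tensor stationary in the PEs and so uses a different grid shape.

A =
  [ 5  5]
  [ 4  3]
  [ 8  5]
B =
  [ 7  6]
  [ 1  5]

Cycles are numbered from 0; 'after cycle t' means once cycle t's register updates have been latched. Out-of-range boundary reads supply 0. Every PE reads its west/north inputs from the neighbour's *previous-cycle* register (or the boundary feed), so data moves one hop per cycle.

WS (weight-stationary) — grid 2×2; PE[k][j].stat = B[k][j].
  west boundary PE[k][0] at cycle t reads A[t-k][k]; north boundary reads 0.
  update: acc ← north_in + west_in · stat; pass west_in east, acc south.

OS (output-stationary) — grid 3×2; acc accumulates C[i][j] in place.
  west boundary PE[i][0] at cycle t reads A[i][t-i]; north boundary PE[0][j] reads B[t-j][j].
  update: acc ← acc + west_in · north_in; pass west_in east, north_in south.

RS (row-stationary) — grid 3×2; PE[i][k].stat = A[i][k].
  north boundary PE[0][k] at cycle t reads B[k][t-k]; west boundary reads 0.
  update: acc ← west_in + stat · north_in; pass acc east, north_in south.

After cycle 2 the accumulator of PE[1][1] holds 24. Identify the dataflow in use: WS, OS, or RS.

Under WS (2×2), PE[1][1]:
  [0] (1,1) acc=0 (h:0 v:0)
  [1] (1,1) acc=0 (h:0 v:0)
  [2] (1,1) acc=55 (h:5 v:55)
Under OS (3×2), PE[1][1]:
  [0] (1,1) acc=0 (h:0 v:0)
  [1] (1,1) acc=0 (h:0 v:0)
  [2] (1,1) acc=24 (h:4 v:6)
Under RS (3×2), PE[1][1]:
  [0] (1,1) acc=0 (h:0 v:0)
  [1] (1,1) acc=0 (h:0 v:0)
  [2] (1,1) acc=31 (h:31 v:1)

dataflow = OS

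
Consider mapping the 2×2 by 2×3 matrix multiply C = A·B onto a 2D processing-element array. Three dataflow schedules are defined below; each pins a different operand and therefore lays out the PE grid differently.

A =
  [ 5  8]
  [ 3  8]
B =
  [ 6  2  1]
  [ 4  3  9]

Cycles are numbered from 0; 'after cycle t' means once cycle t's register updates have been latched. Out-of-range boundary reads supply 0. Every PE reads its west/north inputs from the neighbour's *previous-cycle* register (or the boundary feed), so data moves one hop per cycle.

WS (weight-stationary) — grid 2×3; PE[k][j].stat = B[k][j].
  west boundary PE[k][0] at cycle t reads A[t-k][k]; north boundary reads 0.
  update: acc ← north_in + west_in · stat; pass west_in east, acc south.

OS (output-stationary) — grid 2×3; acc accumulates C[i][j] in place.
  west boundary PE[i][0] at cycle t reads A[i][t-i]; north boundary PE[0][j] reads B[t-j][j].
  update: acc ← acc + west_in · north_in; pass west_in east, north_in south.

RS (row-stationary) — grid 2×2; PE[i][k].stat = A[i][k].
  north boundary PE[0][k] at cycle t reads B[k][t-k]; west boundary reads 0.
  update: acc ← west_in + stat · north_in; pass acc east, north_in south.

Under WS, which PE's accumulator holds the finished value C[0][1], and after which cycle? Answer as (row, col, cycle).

WS — PE[1][1] is where C[0][1] collects:
  @0  [1,1]  acc 0  |  →0  ↓0
  @1  [1,1]  acc 0  |  →0  ↓0
  @2  [1,1]  acc 34  |  →8  ↓34

(row, col, cycle) = (1, 1, 2)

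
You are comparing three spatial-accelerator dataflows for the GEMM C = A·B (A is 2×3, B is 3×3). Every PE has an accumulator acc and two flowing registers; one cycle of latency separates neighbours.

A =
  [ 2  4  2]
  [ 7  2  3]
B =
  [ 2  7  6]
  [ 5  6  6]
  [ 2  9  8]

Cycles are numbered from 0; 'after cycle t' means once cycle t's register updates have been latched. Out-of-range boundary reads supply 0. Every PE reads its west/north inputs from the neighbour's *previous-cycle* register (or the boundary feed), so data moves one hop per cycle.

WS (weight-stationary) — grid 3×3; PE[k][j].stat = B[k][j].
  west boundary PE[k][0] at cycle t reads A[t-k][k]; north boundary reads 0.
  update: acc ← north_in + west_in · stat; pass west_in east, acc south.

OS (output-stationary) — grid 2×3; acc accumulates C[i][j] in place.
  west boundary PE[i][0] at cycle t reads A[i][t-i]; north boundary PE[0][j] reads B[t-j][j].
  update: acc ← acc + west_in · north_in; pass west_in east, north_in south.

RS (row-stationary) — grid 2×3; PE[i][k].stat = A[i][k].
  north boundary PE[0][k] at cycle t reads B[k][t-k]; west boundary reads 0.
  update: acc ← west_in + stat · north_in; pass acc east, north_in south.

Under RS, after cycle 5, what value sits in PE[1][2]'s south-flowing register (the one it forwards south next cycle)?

register = 8

Tracing RS — 2×3 array, target PE[1][2]:
  0: (0,2).acc=0  regs=<0,0>
  0: (1,1).acc=0  regs=<0,0>
  0: (1,2).acc=0  regs=<0,0>
  1: (0,2).acc=0  regs=<0,0>
  1: (1,1).acc=0  regs=<0,0>
  1: (1,2).acc=0  regs=<0,0>
  2: (0,2).acc=28  regs=<28,2>
  2: (1,1).acc=24  regs=<24,5>
  2: (1,2).acc=0  regs=<0,0>
  3: (0,2).acc=56  regs=<56,9>
  3: (1,1).acc=61  regs=<61,6>
  3: (1,2).acc=30  regs=<30,2>
  4: (0,2).acc=52  regs=<52,8>
  4: (1,1).acc=54  regs=<54,6>
  4: (1,2).acc=88  regs=<88,9>
  5: (0,2).acc=0  regs=<0,0>
  5: (1,1).acc=0  regs=<0,0>
  5: (1,2).acc=78  regs=<78,8>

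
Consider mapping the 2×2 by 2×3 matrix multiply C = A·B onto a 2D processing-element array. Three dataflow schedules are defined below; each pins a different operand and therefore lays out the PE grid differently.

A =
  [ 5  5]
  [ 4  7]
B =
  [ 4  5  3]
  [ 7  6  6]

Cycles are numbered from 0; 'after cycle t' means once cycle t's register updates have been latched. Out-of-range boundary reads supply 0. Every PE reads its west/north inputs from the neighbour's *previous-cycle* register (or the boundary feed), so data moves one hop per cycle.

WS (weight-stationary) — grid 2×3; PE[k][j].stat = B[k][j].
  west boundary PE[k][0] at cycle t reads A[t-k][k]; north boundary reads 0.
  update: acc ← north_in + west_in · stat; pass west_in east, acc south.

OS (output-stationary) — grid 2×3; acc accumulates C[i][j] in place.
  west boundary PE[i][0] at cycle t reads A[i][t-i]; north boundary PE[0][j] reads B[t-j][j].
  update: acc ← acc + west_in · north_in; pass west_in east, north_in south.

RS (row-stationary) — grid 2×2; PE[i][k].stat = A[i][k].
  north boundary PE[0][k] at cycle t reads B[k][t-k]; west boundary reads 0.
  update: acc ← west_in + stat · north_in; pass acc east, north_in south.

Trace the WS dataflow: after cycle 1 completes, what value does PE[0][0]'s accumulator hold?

PE[0][0].acc = 16

Tracing WS — 2×3 array, target PE[0][0]:
  cycle 0: PE[0][0] → acc 20, east 5, south 20
  cycle 1: PE[0][0] → acc 16, east 4, south 16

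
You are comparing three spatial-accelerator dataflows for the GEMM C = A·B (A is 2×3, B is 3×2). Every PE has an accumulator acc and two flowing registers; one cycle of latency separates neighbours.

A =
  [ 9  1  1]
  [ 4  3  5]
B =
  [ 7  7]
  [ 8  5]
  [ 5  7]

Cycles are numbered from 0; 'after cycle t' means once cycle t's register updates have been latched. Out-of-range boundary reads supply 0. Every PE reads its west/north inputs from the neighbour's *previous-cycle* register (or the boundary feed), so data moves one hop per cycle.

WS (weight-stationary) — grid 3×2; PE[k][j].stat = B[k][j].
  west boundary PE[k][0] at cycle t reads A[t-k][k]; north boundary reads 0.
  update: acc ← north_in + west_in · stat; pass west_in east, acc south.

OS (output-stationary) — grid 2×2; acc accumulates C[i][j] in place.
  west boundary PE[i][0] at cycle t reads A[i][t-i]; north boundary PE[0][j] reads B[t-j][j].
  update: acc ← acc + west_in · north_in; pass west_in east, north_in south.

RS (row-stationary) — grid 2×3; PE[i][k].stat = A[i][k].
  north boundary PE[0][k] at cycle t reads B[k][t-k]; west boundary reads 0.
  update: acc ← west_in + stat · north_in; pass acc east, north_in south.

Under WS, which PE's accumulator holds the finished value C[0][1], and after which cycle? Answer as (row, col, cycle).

Under WS, C[0][1] lands at PE[2][1]:
  cycle 0: PE[2][1] → acc 0, east 0, south 0
  cycle 1: PE[2][1] → acc 0, east 0, south 0
  cycle 2: PE[2][1] → acc 0, east 0, south 0
  cycle 3: PE[2][1] → acc 75, east 1, south 75

(row, col, cycle) = (2, 1, 3)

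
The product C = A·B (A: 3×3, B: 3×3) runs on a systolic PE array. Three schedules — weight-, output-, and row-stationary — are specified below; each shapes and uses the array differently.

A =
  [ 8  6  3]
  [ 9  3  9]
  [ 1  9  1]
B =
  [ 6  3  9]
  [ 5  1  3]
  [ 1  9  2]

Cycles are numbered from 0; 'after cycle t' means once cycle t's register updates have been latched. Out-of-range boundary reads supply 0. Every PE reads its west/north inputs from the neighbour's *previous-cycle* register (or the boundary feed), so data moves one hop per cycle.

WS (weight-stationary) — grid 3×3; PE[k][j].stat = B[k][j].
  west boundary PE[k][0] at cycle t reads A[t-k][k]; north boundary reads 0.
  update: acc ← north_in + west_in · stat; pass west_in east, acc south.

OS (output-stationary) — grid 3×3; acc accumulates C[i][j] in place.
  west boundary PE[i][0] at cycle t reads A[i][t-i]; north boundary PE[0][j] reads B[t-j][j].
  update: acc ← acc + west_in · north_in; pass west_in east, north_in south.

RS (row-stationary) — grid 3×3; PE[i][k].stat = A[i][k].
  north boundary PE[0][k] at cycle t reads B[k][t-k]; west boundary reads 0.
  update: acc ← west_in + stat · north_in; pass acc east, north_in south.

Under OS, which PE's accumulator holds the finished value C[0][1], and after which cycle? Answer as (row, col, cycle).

Under OS, C[0][1] lands at PE[0][1]:
  t=0 PE[0][1]: acc=0 h=0 v=0
  t=1 PE[0][1]: acc=24 h=8 v=3
  t=2 PE[0][1]: acc=30 h=6 v=1
  t=3 PE[0][1]: acc=57 h=3 v=9

(row, col, cycle) = (0, 1, 3)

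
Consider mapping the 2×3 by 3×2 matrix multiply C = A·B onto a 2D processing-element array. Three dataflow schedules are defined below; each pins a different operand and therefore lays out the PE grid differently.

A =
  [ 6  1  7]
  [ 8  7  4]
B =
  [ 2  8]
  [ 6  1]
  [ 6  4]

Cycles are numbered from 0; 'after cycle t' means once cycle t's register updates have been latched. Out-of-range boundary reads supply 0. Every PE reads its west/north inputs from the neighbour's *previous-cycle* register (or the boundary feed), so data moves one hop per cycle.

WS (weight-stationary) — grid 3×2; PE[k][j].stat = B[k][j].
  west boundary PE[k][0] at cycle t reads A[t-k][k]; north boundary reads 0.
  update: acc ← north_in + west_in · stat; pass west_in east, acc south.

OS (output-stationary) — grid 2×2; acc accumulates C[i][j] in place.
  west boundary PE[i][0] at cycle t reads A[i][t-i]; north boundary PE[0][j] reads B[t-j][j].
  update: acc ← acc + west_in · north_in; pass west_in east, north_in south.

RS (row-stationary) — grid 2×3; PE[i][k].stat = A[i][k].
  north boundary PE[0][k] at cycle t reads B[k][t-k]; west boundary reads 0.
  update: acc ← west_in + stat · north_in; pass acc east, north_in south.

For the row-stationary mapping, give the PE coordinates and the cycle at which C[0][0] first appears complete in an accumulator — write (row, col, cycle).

Under RS, C[0][0] lands at PE[0][2]:
  [0] (0,2) acc=0 (h:0 v:0)
  [1] (0,2) acc=0 (h:0 v:0)
  [2] (0,2) acc=60 (h:60 v:6)

(row, col, cycle) = (0, 2, 2)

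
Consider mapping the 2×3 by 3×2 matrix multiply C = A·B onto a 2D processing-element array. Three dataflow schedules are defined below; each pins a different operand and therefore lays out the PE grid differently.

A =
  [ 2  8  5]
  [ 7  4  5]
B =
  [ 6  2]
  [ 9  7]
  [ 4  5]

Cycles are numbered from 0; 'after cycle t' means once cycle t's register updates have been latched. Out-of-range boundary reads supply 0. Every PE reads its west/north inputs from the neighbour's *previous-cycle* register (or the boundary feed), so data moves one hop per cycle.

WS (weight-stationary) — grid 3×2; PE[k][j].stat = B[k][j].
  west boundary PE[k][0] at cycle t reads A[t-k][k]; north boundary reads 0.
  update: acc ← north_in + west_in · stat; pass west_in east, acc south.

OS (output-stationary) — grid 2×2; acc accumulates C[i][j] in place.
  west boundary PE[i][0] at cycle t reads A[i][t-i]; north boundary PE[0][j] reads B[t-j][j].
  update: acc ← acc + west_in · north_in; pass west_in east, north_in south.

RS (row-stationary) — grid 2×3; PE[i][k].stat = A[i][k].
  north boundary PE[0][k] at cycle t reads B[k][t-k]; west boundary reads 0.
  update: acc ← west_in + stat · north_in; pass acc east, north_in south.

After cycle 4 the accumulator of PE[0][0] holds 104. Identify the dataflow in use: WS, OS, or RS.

Under WS (3×2), PE[0][0]:
  t=0 PE[0][0]: acc=12 h=2 v=12
  t=1 PE[0][0]: acc=42 h=7 v=42
  t=2 PE[0][0]: acc=0 h=0 v=0
  t=3 PE[0][0]: acc=0 h=0 v=0
  t=4 PE[0][0]: acc=0 h=0 v=0
Under OS (2×2), PE[0][0]:
  t=0 PE[0][0]: acc=12 h=2 v=6
  t=1 PE[0][0]: acc=84 h=8 v=9
  t=2 PE[0][0]: acc=104 h=5 v=4
  t=3 PE[0][0]: acc=104 h=0 v=0
  t=4 PE[0][0]: acc=104 h=0 v=0
Under RS (2×3), PE[0][0]:
  t=0 PE[0][0]: acc=12 h=12 v=6
  t=1 PE[0][0]: acc=4 h=4 v=2
  t=2 PE[0][0]: acc=0 h=0 v=0
  t=3 PE[0][0]: acc=0 h=0 v=0
  t=4 PE[0][0]: acc=0 h=0 v=0

dataflow = OS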